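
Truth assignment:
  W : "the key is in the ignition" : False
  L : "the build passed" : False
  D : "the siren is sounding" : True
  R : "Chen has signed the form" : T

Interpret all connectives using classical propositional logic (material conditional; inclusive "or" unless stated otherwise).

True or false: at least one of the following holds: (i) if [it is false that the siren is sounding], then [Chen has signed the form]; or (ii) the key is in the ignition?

Values: D=T, R=T, W=F.
This is (~D -> R) | W.

~D = ~T = F
~D -> R = F -> T = T
(~D -> R) | W = T | F = T

True.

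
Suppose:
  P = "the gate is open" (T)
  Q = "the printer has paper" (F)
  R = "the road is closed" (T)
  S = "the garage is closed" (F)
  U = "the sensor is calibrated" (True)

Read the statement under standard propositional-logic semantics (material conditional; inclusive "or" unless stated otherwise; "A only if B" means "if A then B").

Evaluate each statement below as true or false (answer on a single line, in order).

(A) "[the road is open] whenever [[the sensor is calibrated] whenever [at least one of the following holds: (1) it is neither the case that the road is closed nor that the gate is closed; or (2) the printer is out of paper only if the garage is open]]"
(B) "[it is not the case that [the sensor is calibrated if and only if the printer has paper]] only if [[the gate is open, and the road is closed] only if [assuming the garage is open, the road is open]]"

(A) False, (B) False

(A): Formalization: (((R ↓ ¬P) ∨ (¬Q → ¬S)) → U) → ¬R

¬P = ¬T = F
R ↓ ¬P = T ↓ F = F
¬Q = ¬F = T
¬S = ¬F = T
¬Q → ¬S = T → T = T
(R ↓ ¬P) ∨ (¬Q → ¬S) = F ∨ T = T
((R ↓ ¬P) ∨ (¬Q → ¬S)) → U = T → T = T
¬R = ¬T = F
(((R ↓ ¬P) ∨ (¬Q → ¬S)) → U) → ¬R = T → F = F
So (A) is false.

(B): Formalization: ¬(U ↔ Q) → ((P ∧ R) → (¬S → ¬R))

U ↔ Q = T ↔ F = F
¬(U ↔ Q) = ¬F = T
P ∧ R = T ∧ T = T
¬S = ¬F = T
¬R = ¬T = F
¬S → ¬R = T → F = F
(P ∧ R) → (¬S → ¬R) = T → F = F
¬(U ↔ Q) → ((P ∧ R) → (¬S → ¬R)) = T → F = F
So (B) is false.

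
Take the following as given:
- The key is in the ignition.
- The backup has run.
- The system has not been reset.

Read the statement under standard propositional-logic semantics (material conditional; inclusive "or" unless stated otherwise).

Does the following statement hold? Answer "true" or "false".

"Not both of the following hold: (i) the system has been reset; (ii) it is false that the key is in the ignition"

Let R = "the system has been reset" (F), P = "the key is in the ignition" (T).
Formalization: R nand ~P

~P = ~T = F
R nand ~P = F nand F = T

true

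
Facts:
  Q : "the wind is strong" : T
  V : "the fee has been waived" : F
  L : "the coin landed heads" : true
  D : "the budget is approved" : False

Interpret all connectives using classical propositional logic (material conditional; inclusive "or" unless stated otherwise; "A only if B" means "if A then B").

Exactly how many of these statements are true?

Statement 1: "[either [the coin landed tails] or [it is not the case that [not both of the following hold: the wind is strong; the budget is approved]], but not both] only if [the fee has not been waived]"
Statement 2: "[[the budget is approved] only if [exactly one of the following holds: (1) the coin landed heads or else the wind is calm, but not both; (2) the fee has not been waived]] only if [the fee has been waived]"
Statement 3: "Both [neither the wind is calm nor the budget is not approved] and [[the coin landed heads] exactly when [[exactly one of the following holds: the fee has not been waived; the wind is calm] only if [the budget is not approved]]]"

1

Statement 1: This is (¬L ⊕ ¬(Q ↑ D)) → ¬V.

¬L = ¬T = F
Q ↑ D = T ↑ F = T
¬(Q ↑ D) = ¬T = F
¬L ⊕ ¬(Q ↑ D) = F ⊕ F = F
¬V = ¬F = T
(¬L ⊕ ¬(Q ↑ D)) → ¬V = F → T = T
Hence Statement 1 is true.

Statement 2: In symbols: (D → ((L ⊕ ¬Q) ⊕ ¬V)) → V

¬Q = ¬T = F
L ⊕ ¬Q = T ⊕ F = T
¬V = ¬F = T
(L ⊕ ¬Q) ⊕ ¬V = T ⊕ T = F
D → ((L ⊕ ¬Q) ⊕ ¬V) = F → F = T
(D → ((L ⊕ ¬Q) ⊕ ¬V)) → V = T → F = F
So Statement 2 is false.

Statement 3: This is (¬Q ↓ ¬D) ∧ (L ↔ ((¬V ⊕ ¬Q) → ¬D)).

¬Q = ¬T = F
¬D = ¬F = T
¬Q ↓ ¬D = F ↓ T = F
¬V = ¬F = T
¬Q = ¬T = F
¬V ⊕ ¬Q = T ⊕ F = T
¬D = ¬F = T
(¬V ⊕ ¬Q) → ¬D = T → T = T
L ↔ ((¬V ⊕ ¬Q) → ¬D) = T ↔ T = T
(¬Q ↓ ¬D) ∧ (L ↔ ((¬V ⊕ ¬Q) → ¬D)) = F ∧ T = F
Hence Statement 3 is false.

Count: 1.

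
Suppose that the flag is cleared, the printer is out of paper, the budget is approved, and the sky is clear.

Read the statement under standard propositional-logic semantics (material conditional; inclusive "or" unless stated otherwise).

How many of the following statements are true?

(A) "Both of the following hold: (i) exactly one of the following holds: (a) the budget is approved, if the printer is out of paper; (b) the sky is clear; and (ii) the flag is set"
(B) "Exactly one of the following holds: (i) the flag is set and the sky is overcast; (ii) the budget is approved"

Let S = "the printer has paper" (F), K = "the budget is approved" (T), N = "the sky is overcast" (F), R = "the flag is set" (F).

(A): Parsed as ((~S -> K) xor ~N) & R

~S = ~F = T
~S -> K = T -> T = T
~N = ~F = T
(~S -> K) xor ~N = T xor T = F
((~S -> K) xor ~N) & R = F & F = F
Hence (A) is false.

(B): This is (R & N) xor K.

R & N = F & F = F
(R & N) xor K = F xor T = T
Hence (B) is true.

1 of the 2 statements is true ((B)).

1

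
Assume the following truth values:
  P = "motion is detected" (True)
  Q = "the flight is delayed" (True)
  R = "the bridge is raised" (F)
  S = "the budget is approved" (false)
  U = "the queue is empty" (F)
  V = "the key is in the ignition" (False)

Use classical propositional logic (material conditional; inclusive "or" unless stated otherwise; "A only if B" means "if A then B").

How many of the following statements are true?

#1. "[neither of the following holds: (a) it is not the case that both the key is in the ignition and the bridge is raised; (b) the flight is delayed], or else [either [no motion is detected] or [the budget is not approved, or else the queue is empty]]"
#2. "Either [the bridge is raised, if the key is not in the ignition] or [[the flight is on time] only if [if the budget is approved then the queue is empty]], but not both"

#1: Formalization: ((V ↑ R) ↓ Q) ∨ (¬P ∨ (¬S ∨ U))

V ↑ R = F ↑ F = T
(V ↑ R) ↓ Q = T ↓ T = F
¬P = ¬T = F
¬S = ¬F = T
¬S ∨ U = T ∨ F = T
¬P ∨ (¬S ∨ U) = F ∨ T = T
((V ↑ R) ↓ Q) ∨ (¬P ∨ (¬S ∨ U)) = F ∨ T = T
Thus #1 is true.

#2: Formalization: (¬V → R) ⊕ (¬Q → (S → U))

¬V = ¬F = T
¬V → R = T → F = F
¬Q = ¬T = F
S → U = F → F = T
¬Q → (S → U) = F → T = T
(¬V → R) ⊕ (¬Q → (S → U)) = F ⊕ T = T
Thus #2 is true.

True statements: 2 (#1, #2).

2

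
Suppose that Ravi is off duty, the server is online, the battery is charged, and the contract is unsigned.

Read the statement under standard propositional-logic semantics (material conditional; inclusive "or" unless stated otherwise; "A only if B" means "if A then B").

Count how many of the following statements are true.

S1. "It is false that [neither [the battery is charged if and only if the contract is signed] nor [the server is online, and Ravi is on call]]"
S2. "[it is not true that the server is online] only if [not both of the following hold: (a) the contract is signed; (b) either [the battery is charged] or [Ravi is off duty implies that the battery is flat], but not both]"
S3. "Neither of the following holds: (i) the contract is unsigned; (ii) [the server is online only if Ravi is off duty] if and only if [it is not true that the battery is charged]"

Let R = "the battery is charged" (True), S = "the contract is signed" (False), Q = "the server is online" (True), P = "Ravi is on call" (False).

S1: Parsed as not ((R iff S) nor (Q and P))

R iff S = True iff False = False
Q and P = True and False = False
(R iff S) nor (Q and P) = False nor False = True
not ((R iff S) nor (Q and P)) = not True = False
Thus S1 is false.

S2: Formalization: not Q -> (S nand (R xor (not P -> not R)))

not Q = not True = False
not P = not False = True
not R = not True = False
not P -> not R = True -> False = False
R xor (not P -> not R) = True xor False = True
S nand (R xor (not P -> not R)) = False nand True = True
not Q -> (S nand (R xor (not P -> not R))) = False -> True = True
Hence S2 is true.

S3: Parsed as not S nor ((Q -> not P) iff not R)

not S = not False = True
not P = not False = True
Q -> not P = True -> True = True
not R = not True = False
(Q -> not P) iff not R = True iff False = False
not S nor ((Q -> not P) iff not R) = True nor False = False
So S3 is false.

1 of the 3 statements is true.

1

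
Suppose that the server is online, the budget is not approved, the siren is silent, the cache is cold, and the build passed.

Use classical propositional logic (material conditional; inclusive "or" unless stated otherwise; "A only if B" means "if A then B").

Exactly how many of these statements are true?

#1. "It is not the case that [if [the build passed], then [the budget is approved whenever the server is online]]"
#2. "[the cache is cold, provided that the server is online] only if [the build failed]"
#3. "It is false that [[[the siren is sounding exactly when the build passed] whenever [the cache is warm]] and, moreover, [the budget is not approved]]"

Let U = "the build passed" (T), P = "the server is online" (T), Q = "the budget is approved" (F), S = "the cache is warm" (F), R = "the siren is sounding" (F).

#1: Parsed as ¬(U → (P → Q))

P → Q = T → F = F
U → (P → Q) = T → F = F
¬(U → (P → Q)) = ¬F = T
So #1 is true.

#2: In symbols: (P → ¬S) → ¬U

¬S = ¬F = T
P → ¬S = T → T = T
¬U = ¬T = F
(P → ¬S) → ¬U = T → F = F
Hence #2 is false.

#3: Formalization: ¬((S → (R ↔ U)) ∧ ¬Q)

R ↔ U = F ↔ T = F
S → (R ↔ U) = F → F = T
¬Q = ¬F = T
(S → (R ↔ U)) ∧ ¬Q = T ∧ T = T
¬((S → (R ↔ U)) ∧ ¬Q) = ¬T = F
Thus #3 is false.

True statements: 1.

1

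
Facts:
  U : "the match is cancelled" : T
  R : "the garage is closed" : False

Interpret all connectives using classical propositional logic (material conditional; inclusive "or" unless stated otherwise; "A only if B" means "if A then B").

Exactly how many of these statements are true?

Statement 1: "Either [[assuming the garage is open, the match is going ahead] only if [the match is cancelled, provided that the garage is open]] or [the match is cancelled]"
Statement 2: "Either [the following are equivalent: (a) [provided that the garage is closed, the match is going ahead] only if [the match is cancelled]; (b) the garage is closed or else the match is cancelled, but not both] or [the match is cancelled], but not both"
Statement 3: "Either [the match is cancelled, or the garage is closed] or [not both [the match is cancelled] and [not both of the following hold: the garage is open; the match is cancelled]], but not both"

1

Statement 1: In symbols: ((not R -> not U) -> (not R -> U)) or U

not R = not False = True
not U = not True = False
not R -> not U = True -> False = False
not R = not False = True
not R -> U = True -> True = True
(not R -> not U) -> (not R -> U) = False -> True = True
((not R -> not U) -> (not R -> U)) or U = True or True = True
So Statement 1 is true.

Statement 2: Parsed as (((R -> not U) -> U) iff (R xor U)) xor U

not U = not True = False
R -> not U = False -> False = True
(R -> not U) -> U = True -> True = True
R xor U = False xor True = True
((R -> not U) -> U) iff (R xor U) = True iff True = True
(((R -> not U) -> U) iff (R xor U)) xor U = True xor True = False
So Statement 2 is false.

Statement 3: This is (U or R) xor (U nand (not R nand U)).

U or R = True or False = True
not R = not False = True
not R nand U = True nand True = False
U nand (not R nand U) = True nand False = True
(U or R) xor (U nand (not R nand U)) = True xor True = False
So Statement 3 is false.

1 of the 3 statements is true.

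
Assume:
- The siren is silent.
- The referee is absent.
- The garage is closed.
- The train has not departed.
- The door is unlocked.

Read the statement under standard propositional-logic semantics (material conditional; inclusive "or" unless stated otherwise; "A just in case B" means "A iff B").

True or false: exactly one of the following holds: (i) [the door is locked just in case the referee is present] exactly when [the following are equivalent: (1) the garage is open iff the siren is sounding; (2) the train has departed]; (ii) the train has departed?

Let U = "the door is locked" (False), Q = "the referee is present" (False), R = "the garage is closed" (True), P = "the siren is sounding" (False), S = "the train has departed" (False).
Parsed as ((U iff Q) iff ((not R iff P) iff S)) xor S

U iff Q = False iff False = True
not R = not True = False
not R iff P = False iff False = True
(not R iff P) iff S = True iff False = False
(U iff Q) iff ((not R iff P) iff S) = True iff False = False
((U iff Q) iff ((not R iff P) iff S)) xor S = False xor False = False

False.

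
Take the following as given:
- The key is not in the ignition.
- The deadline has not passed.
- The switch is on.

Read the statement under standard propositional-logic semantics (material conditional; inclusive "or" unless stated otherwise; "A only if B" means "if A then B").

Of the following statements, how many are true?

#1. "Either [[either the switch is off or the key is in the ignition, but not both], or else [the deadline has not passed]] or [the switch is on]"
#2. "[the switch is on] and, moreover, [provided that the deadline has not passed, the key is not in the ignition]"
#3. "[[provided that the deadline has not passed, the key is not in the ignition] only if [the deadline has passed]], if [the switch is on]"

2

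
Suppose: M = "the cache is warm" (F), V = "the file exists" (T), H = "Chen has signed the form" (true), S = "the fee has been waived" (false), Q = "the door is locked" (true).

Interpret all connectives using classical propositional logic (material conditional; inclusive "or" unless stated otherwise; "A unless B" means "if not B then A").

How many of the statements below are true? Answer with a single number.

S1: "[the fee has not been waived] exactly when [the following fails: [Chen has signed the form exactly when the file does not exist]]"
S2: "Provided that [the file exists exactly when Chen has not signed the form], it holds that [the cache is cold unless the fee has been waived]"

2

S1: Formalization: ¬S ↔ ¬(H ↔ ¬V)

¬S = ¬F = T
¬V = ¬T = F
H ↔ ¬V = T ↔ F = F
¬(H ↔ ¬V) = ¬F = T
¬S ↔ ¬(H ↔ ¬V) = T ↔ T = T
Hence S1 is true.

S2: Parsed as (V ↔ ¬H) → (¬M ∨ S)

¬H = ¬T = F
V ↔ ¬H = T ↔ F = F
¬M = ¬F = T
¬M ∨ S = T ∨ F = T
(V ↔ ¬H) → (¬M ∨ S) = F → T = T
Thus S2 is true.

True statements: 2 (S1, S2).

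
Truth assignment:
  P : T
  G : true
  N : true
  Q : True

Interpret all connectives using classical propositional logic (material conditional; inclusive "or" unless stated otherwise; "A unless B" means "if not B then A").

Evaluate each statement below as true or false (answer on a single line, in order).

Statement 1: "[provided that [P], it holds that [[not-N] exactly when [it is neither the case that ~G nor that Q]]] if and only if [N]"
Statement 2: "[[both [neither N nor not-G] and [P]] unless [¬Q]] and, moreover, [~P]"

Statement 1 True; Statement 2 False

Statement 1: This is (P -> (not N iff (not G nor Q))) iff N.

not N = not True = False
not G = not True = False
not G nor Q = False nor True = False
not N iff (not G nor Q) = False iff False = True
P -> (not N iff (not G nor Q)) = True -> True = True
(P -> (not N iff (not G nor Q))) iff N = True iff True = True
Thus Statement 1 is true.

Statement 2: Formalization: (((N nor not G) and P) or not Q) and not P

not G = not True = False
N nor not G = True nor False = False
(N nor not G) and P = False and True = False
not Q = not True = False
((N nor not G) and P) or not Q = False or False = False
not P = not True = False
(((N nor not G) and P) or not Q) and not P = False and False = False
Thus Statement 2 is false.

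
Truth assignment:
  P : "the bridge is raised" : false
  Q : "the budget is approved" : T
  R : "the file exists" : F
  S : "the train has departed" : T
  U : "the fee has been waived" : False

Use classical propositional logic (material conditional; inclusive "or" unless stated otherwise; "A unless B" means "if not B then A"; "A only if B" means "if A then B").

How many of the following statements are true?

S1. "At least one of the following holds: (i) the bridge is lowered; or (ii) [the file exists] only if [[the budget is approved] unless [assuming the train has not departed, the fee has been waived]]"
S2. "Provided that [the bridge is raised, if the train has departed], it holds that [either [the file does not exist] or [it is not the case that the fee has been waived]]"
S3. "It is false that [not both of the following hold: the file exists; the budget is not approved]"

S1: This is not P or (R -> (Q or (not S -> U))).

not P = not False = True
not S = not True = False
not S -> U = False -> False = True
Q or (not S -> U) = True or True = True
R -> (Q or (not S -> U)) = False -> True = True
not P or (R -> (Q or (not S -> U))) = True or True = True
Thus S1 is true.

S2: Parsed as (S -> P) -> (not R or not U)

S -> P = True -> False = False
not R = not False = True
not U = not False = True
not R or not U = True or True = True
(S -> P) -> (not R or not U) = False -> True = True
Hence S2 is true.

S3: Parsed as not (R nand not Q)

not Q = not True = False
R nand not Q = False nand False = True
not (R nand not Q) = not True = False
So S3 is false.

2 of the 3 statements are true (S1, S2).

2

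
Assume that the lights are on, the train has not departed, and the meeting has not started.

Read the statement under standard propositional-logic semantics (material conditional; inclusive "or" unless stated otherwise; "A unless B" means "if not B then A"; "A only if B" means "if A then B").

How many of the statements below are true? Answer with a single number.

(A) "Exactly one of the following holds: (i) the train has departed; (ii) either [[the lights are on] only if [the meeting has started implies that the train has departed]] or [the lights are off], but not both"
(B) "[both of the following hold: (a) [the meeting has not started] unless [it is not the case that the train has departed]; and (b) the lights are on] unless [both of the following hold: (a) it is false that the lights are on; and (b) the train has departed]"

2

Let Q = "the train has departed" (False), P = "the lights are on" (True), R = "the meeting has started" (False).

(A): This is Q xor ((P -> (R -> Q)) xor not P).

R -> Q = False -> False = True
P -> (R -> Q) = True -> True = True
not P = not True = False
(P -> (R -> Q)) xor not P = True xor False = True
Q xor ((P -> (R -> Q)) xor not P) = False xor True = True
Thus (A) is true.

(B): In symbols: ((not R or not Q) and P) or (not P and Q)

not R = not False = True
not Q = not False = True
not R or not Q = True or True = True
(not R or not Q) and P = True and True = True
not P = not True = False
not P and Q = False and False = False
((not R or not Q) and P) or (not P and Q) = True or False = True
Hence (B) is true.

Count: 2.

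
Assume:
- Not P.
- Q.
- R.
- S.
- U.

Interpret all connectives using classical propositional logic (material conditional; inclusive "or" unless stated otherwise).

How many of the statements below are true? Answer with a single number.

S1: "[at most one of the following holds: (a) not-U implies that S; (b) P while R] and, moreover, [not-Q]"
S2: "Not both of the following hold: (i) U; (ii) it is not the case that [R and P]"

0

S1: This is ((¬U → S) ↑ (P ∧ R)) ∧ ¬Q.

¬U = ¬T = F
¬U → S = F → T = T
P ∧ R = F ∧ T = F
(¬U → S) ↑ (P ∧ R) = T ↑ F = T
¬Q = ¬T = F
((¬U → S) ↑ (P ∧ R)) ∧ ¬Q = T ∧ F = F
So S1 is false.

S2: Formalization: U ↑ ¬(R ∧ P)

R ∧ P = T ∧ F = F
¬(R ∧ P) = ¬F = T
U ↑ ¬(R ∧ P) = T ↑ T = F
Thus S2 is false.

Count: 0.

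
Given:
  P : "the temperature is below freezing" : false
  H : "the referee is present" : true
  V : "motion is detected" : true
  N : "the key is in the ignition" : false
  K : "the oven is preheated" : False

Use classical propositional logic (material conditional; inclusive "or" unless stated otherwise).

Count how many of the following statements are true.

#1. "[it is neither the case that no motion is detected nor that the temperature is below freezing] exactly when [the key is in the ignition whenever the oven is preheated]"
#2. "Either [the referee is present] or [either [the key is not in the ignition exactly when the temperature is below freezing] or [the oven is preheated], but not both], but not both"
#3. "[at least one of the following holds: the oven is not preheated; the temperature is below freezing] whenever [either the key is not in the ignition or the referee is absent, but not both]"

3

#1: Parsed as (¬V ↓ P) ↔ (K → N)

¬V = ¬T = F
¬V ↓ P = F ↓ F = T
K → N = F → F = T
(¬V ↓ P) ↔ (K → N) = T ↔ T = T
Thus #1 is true.

#2: Parsed as H ⊕ ((¬N ↔ P) ⊕ K)

¬N = ¬F = T
¬N ↔ P = T ↔ F = F
(¬N ↔ P) ⊕ K = F ⊕ F = F
H ⊕ ((¬N ↔ P) ⊕ K) = T ⊕ F = T
Hence #2 is true.

#3: This is (¬N ⊕ ¬H) → (¬K ∨ P).

¬N = ¬F = T
¬H = ¬T = F
¬N ⊕ ¬H = T ⊕ F = T
¬K = ¬F = T
¬K ∨ P = T ∨ F = T
(¬N ⊕ ¬H) → (¬K ∨ P) = T → T = T
Hence #3 is true.

Count: 3.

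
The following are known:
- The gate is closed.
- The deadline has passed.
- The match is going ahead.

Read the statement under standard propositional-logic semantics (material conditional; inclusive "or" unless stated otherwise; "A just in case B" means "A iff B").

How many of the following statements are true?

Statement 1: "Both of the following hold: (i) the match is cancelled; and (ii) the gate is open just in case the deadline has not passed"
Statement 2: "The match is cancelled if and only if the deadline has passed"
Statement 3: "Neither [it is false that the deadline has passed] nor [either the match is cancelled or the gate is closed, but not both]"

0

Let R = "the match is cancelled" (F), P = "the gate is open" (F), Q = "the deadline has passed" (T).

Statement 1: Parsed as R ∧ (P ↔ ¬Q)

¬Q = ¬T = F
P ↔ ¬Q = F ↔ F = T
R ∧ (P ↔ ¬Q) = F ∧ T = F
Thus Statement 1 is false.

Statement 2: Formalization: R ↔ Q

R ↔ Q = F ↔ T = F
So Statement 2 is false.

Statement 3: In symbols: ¬Q ↓ (R ⊕ ¬P)

¬Q = ¬T = F
¬P = ¬F = T
R ⊕ ¬P = F ⊕ T = T
¬Q ↓ (R ⊕ ¬P) = F ↓ T = F
So Statement 3 is false.

True statements: 0 (none).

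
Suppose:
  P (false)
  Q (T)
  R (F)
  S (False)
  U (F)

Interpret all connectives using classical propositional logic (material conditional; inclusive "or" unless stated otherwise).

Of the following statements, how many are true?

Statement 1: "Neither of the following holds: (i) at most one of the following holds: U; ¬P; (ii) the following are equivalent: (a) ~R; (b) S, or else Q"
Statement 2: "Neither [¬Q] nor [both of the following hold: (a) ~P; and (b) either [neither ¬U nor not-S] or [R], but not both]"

1

Statement 1: Parsed as (U nand ~P) nor (~R <-> (S | Q))

~P = ~F = T
U nand ~P = F nand T = T
~R = ~F = T
S | Q = F | T = T
~R <-> (S | Q) = T <-> T = T
(U nand ~P) nor (~R <-> (S | Q)) = T nor T = F
Thus Statement 1 is false.

Statement 2: This is ~Q nor (~P & ((~U nor ~S) xor R)).

~Q = ~T = F
~P = ~F = T
~U = ~F = T
~S = ~F = T
~U nor ~S = T nor T = F
(~U nor ~S) xor R = F xor F = F
~P & ((~U nor ~S) xor R) = T & F = F
~Q nor (~P & ((~U nor ~S) xor R)) = F nor F = T
So Statement 2 is true.

1 of the 2 statements is true (Statement 2).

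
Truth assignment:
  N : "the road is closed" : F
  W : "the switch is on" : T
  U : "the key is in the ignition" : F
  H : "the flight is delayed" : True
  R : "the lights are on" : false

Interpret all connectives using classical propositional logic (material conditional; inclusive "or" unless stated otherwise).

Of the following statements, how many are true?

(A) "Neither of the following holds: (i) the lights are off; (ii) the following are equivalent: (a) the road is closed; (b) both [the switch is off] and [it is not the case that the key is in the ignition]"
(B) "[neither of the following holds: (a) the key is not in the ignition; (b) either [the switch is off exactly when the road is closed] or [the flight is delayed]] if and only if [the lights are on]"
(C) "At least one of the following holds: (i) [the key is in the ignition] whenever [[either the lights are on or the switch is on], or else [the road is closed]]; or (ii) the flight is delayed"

2

(A): This is ¬R ↓ (N ↔ (¬W ∧ ¬U)).

¬R = ¬F = T
¬W = ¬T = F
¬U = ¬F = T
¬W ∧ ¬U = F ∧ T = F
N ↔ (¬W ∧ ¬U) = F ↔ F = T
¬R ↓ (N ↔ (¬W ∧ ¬U)) = T ↓ T = F
Hence (A) is false.

(B): In symbols: (¬U ↓ ((¬W ↔ N) ∨ H)) ↔ R

¬U = ¬F = T
¬W = ¬T = F
¬W ↔ N = F ↔ F = T
(¬W ↔ N) ∨ H = T ∨ T = T
¬U ↓ ((¬W ↔ N) ∨ H) = T ↓ T = F
(¬U ↓ ((¬W ↔ N) ∨ H)) ↔ R = F ↔ F = T
Hence (B) is true.

(C): This is (((R ∨ W) ∨ N) → U) ∨ H.

R ∨ W = F ∨ T = T
(R ∨ W) ∨ N = T ∨ F = T
((R ∨ W) ∨ N) → U = T → F = F
(((R ∨ W) ∨ N) → U) ∨ H = F ∨ T = T
So (C) is true.

Count: 2.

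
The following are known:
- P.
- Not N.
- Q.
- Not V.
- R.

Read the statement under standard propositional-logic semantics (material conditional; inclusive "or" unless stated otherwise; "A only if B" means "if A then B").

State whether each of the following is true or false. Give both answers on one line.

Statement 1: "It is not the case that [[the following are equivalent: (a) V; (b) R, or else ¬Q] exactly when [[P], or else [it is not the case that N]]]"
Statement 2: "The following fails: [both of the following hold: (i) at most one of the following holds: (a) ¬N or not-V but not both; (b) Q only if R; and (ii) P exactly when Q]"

Statement 1 true / Statement 2 false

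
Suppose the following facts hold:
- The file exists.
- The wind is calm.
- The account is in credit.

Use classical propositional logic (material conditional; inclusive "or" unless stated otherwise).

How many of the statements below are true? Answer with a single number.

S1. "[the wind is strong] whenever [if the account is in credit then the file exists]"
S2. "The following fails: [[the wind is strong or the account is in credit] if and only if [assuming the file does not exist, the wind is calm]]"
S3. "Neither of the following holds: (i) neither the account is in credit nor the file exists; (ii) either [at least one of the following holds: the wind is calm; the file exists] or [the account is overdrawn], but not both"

0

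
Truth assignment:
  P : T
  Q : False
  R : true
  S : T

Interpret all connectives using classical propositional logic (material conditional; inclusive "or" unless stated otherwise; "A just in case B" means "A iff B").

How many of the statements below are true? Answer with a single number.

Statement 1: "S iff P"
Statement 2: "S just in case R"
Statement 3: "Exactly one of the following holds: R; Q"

Statement 1: In symbols: S <-> P

S <-> P = T <-> T = T
So Statement 1 is true.

Statement 2: Parsed as S <-> R

S <-> R = T <-> T = T
Hence Statement 2 is true.

Statement 3: This is R xor Q.

R xor Q = T xor F = T
Hence Statement 3 is true.

Count: 3.

3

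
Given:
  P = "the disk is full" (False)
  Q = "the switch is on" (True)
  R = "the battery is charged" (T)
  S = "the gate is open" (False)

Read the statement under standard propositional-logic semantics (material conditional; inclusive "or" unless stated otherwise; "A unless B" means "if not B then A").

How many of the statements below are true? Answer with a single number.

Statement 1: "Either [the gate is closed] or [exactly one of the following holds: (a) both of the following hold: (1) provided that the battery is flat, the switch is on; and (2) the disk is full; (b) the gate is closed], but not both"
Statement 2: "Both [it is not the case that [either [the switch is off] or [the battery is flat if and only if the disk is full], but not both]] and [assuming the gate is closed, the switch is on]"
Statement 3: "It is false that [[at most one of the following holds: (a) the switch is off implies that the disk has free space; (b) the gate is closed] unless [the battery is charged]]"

Statement 1: Parsed as ¬S ⊕ (((¬R → Q) ∧ P) ⊕ ¬S)

¬S = ¬F = T
¬R = ¬T = F
¬R → Q = F → T = T
(¬R → Q) ∧ P = T ∧ F = F
¬S = ¬F = T
((¬R → Q) ∧ P) ⊕ ¬S = F ⊕ T = T
¬S ⊕ (((¬R → Q) ∧ P) ⊕ ¬S) = T ⊕ T = F
So Statement 1 is false.

Statement 2: Formalization: ¬(¬Q ⊕ (¬R ↔ P)) ∧ (¬S → Q)

¬Q = ¬T = F
¬R = ¬T = F
¬R ↔ P = F ↔ F = T
¬Q ⊕ (¬R ↔ P) = F ⊕ T = T
¬(¬Q ⊕ (¬R ↔ P)) = ¬T = F
¬S = ¬F = T
¬S → Q = T → T = T
¬(¬Q ⊕ (¬R ↔ P)) ∧ (¬S → Q) = F ∧ T = F
Thus Statement 2 is false.

Statement 3: This is ¬(((¬Q → ¬P) ↑ ¬S) ∨ R).

¬Q = ¬T = F
¬P = ¬F = T
¬Q → ¬P = F → T = T
¬S = ¬F = T
(¬Q → ¬P) ↑ ¬S = T ↑ T = F
((¬Q → ¬P) ↑ ¬S) ∨ R = F ∨ T = T
¬(((¬Q → ¬P) ↑ ¬S) ∨ R) = ¬T = F
Hence Statement 3 is false.

0 of the 3 statements are true (none).

0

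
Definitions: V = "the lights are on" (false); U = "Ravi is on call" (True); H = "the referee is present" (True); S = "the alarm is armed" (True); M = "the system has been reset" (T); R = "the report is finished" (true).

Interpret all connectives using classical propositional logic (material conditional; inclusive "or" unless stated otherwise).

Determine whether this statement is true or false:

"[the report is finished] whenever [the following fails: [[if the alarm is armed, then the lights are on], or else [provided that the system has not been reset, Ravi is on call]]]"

Parsed as ¬((S → V) ∨ (¬M → U)) → R

S → V = T → F = F
¬M = ¬T = F
¬M → U = F → T = T
(S → V) ∨ (¬M → U) = F ∨ T = T
¬((S → V) ∨ (¬M → U)) = ¬T = F
¬((S → V) ∨ (¬M → U)) → R = F → T = T

True.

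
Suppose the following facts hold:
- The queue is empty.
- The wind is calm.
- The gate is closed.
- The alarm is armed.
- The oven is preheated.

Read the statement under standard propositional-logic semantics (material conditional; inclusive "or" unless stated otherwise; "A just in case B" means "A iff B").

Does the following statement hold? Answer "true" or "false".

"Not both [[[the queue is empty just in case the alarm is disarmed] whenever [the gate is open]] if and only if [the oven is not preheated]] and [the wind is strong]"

The statement is true.

Let R = "the gate is open" (False), P = "the queue is empty" (True), S = "the alarm is armed" (True), U = "the oven is preheated" (True), Q = "the wind is strong" (False).
In symbols: ((R -> (P iff not S)) iff not U) nand Q

not S = not True = False
P iff not S = True iff False = False
R -> (P iff not S) = False -> False = True
not U = not True = False
(R -> (P iff not S)) iff not U = True iff False = False
((R -> (P iff not S)) iff not U) nand Q = False nand False = True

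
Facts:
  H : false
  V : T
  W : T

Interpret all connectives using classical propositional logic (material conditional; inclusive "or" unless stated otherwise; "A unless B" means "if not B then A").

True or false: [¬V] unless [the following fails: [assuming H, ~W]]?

Parsed as ~V | ~(H -> ~W)

~V = ~T = F
~W = ~T = F
H -> ~W = F -> F = T
~(H -> ~W) = ~T = F
~V | ~(H -> ~W) = F | F = F

false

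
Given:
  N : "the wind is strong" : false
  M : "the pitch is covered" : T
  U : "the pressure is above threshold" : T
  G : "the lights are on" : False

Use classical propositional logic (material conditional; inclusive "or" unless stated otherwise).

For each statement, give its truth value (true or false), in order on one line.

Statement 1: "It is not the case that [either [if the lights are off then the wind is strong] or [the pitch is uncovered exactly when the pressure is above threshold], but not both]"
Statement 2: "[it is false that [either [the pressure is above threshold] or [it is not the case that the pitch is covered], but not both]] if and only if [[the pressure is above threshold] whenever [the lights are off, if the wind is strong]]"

Statement 1 T; Statement 2 F

Statement 1: In symbols: ¬((¬G → N) ⊕ (¬M ↔ U))

¬G = ¬F = T
¬G → N = T → F = F
¬M = ¬T = F
¬M ↔ U = F ↔ T = F
(¬G → N) ⊕ (¬M ↔ U) = F ⊕ F = F
¬((¬G → N) ⊕ (¬M ↔ U)) = ¬F = T
Hence Statement 1 is true.

Statement 2: Formalization: ¬(U ⊕ ¬M) ↔ ((N → ¬G) → U)

¬M = ¬T = F
U ⊕ ¬M = T ⊕ F = T
¬(U ⊕ ¬M) = ¬T = F
¬G = ¬F = T
N → ¬G = F → T = T
(N → ¬G) → U = T → T = T
¬(U ⊕ ¬M) ↔ ((N → ¬G) → U) = F ↔ T = F
Hence Statement 2 is false.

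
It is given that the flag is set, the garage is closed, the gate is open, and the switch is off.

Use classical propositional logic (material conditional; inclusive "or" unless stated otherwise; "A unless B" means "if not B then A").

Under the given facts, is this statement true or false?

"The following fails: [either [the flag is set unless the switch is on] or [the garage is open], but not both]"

The statement is false.

Let P = "the flag is set" (True), S = "the switch is on" (False), Q = "the garage is closed" (True).
In symbols: not ((P or S) xor not Q)

P or S = True or False = True
not Q = not True = False
(P or S) xor not Q = True xor False = True
not ((P or S) xor not Q) = not True = False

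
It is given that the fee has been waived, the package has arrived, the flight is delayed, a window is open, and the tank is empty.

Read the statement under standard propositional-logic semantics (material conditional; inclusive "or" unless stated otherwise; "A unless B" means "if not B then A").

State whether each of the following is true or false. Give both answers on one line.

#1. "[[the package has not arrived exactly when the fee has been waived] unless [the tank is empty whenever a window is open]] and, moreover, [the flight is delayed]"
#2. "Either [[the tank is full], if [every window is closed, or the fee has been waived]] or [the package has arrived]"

Let Q = "the package has arrived" (True), P = "the fee has been waived" (True), S = "a window is open" (True), U = "the tank is full" (False), R = "the flight is delayed" (True).

#1: Parsed as ((not Q iff P) or (S -> not U)) and R

not Q = not True = False
not Q iff P = False iff True = False
not U = not False = True
S -> not U = True -> True = True
(not Q iff P) or (S -> not U) = False or True = True
((not Q iff P) or (S -> not U)) and R = True and True = True
Thus #1 is true.

#2: This is ((not S or P) -> U) or Q.

not S = not True = False
not S or P = False or True = True
(not S or P) -> U = True -> False = False
((not S or P) -> U) or Q = False or True = True
Hence #2 is true.

#1 T / #2 T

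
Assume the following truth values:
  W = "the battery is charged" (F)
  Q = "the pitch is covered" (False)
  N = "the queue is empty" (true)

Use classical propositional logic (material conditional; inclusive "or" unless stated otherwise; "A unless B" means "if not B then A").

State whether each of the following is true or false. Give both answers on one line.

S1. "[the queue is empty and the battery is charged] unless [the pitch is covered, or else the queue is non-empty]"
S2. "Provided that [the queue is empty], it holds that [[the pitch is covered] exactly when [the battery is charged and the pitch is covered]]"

S1: In symbols: (N and W) or (Q or not N)

N and W = True and False = False
not N = not True = False
Q or not N = False or False = False
(N and W) or (Q or not N) = False or False = False
Thus S1 is false.

S2: In symbols: N -> (Q iff (W and Q))

W and Q = False and False = False
Q iff (W and Q) = False iff False = True
N -> (Q iff (W and Q)) = True -> True = True
So S2 is true.

S1 False; S2 True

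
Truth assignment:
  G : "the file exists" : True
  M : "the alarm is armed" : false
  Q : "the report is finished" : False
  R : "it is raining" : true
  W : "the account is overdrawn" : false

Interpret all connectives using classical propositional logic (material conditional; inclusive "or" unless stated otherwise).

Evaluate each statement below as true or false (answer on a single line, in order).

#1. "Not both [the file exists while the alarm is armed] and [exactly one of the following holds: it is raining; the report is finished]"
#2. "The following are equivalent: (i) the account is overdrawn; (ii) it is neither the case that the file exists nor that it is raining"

#1 True; #2 True

#1: Parsed as (G and M) nand (R xor Q)

G and M = True and False = False
R xor Q = True xor False = True
(G and M) nand (R xor Q) = False nand True = True
Hence #1 is true.

#2: This is W iff (G nor R).

G nor R = True nor True = False
W iff (G nor R) = False iff False = True
Hence #2 is true.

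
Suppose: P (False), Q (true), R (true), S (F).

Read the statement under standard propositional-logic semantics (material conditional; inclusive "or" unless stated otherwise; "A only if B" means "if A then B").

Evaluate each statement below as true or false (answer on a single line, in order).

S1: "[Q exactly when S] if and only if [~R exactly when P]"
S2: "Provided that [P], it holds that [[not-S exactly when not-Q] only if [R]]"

S1 False, S2 True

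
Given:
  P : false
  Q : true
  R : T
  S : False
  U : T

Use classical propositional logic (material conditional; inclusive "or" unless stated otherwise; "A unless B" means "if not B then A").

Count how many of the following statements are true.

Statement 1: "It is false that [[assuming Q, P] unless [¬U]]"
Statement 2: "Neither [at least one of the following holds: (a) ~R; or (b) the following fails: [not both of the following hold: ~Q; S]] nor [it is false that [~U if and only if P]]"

Statement 1: In symbols: ¬((Q → P) ∨ ¬U)

Q → P = T → F = F
¬U = ¬T = F
(Q → P) ∨ ¬U = F ∨ F = F
¬((Q → P) ∨ ¬U) = ¬F = T
Hence Statement 1 is true.

Statement 2: In symbols: (¬R ∨ ¬(¬Q ↑ S)) ↓ ¬(¬U ↔ P)

¬R = ¬T = F
¬Q = ¬T = F
¬Q ↑ S = F ↑ F = T
¬(¬Q ↑ S) = ¬T = F
¬R ∨ ¬(¬Q ↑ S) = F ∨ F = F
¬U = ¬T = F
¬U ↔ P = F ↔ F = T
¬(¬U ↔ P) = ¬T = F
(¬R ∨ ¬(¬Q ↑ S)) ↓ ¬(¬U ↔ P) = F ↓ F = T
Thus Statement 2 is true.

Count: 2.

2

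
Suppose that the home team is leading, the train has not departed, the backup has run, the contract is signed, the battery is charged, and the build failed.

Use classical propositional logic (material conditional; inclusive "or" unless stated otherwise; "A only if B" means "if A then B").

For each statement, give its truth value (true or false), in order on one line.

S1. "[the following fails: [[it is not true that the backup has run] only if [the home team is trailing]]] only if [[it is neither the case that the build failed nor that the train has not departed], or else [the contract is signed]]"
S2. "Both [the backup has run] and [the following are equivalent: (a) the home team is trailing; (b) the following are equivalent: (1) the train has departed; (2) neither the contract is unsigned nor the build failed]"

S1 True; S2 False

Let R = "the backup has run" (T), P = "the home team is leading" (T), V = "the build passed" (F), Q = "the train has departed" (F), S = "the contract is signed" (T).

S1: In symbols: ¬(¬R → ¬P) → ((¬V ↓ ¬Q) ∨ S)

¬R = ¬T = F
¬P = ¬T = F
¬R → ¬P = F → F = T
¬(¬R → ¬P) = ¬T = F
¬V = ¬F = T
¬Q = ¬F = T
¬V ↓ ¬Q = T ↓ T = F
(¬V ↓ ¬Q) ∨ S = F ∨ T = T
¬(¬R → ¬P) → ((¬V ↓ ¬Q) ∨ S) = F → T = T
So S1 is true.

S2: Formalization: R ∧ (¬P ↔ (Q ↔ (¬S ↓ ¬V)))

¬P = ¬T = F
¬S = ¬T = F
¬V = ¬F = T
¬S ↓ ¬V = F ↓ T = F
Q ↔ (¬S ↓ ¬V) = F ↔ F = T
¬P ↔ (Q ↔ (¬S ↓ ¬V)) = F ↔ T = F
R ∧ (¬P ↔ (Q ↔ (¬S ↓ ¬V))) = T ∧ F = F
Thus S2 is false.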